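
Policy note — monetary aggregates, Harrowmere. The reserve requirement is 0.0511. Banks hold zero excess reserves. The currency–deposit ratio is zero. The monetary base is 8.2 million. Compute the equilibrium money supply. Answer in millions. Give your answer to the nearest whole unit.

With no currency drain or excess reserves, the money multiplier is m = 1/rr = 1/0.0511 ≈ 19.5695.
Money supply M = m × MB = 19.5695 × 8.2 = 160.4699 million.

160 million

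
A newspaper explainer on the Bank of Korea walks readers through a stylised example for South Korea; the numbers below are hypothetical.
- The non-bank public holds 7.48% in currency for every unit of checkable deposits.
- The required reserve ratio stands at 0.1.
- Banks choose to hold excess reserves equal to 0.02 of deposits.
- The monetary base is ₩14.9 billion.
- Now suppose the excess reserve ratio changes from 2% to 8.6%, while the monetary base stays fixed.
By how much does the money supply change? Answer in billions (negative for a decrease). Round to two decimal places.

Initially m₁ = (1 + 0.0748) / (0.1 + 0.02 + 0.0748) ≈ 5.51745, so M₁ = 5.51745 × 14.9 ≈ 82.21 billion.
After the change m₂ = (1 + 0.0748) / (0.1 + 0.086 + 0.0748) ≈ 4.12117, so M₂ = 4.12117 × 14.9 ≈ 61.4054 billion.
ΔM = M₂ − M₁ = 61.4054 − 82.21 = -20.8046 billion.

-20.80 billion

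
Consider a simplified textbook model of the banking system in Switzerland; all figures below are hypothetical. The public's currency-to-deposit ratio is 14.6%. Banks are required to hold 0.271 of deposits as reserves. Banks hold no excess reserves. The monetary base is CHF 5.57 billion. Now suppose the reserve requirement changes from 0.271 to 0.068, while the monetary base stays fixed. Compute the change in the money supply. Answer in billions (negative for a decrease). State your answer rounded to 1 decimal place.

CHF 14.5 billion

Initially m₁ = (1 + 0.146) / (0.271 + 0.146) ≈ 2.7482, so M₁ = 2.7482 × 5.57 ≈ 15.3075 billion.
After the change m₂ = (1 + 0.146) / (0.068 + 0.146) ≈ 5.3551, so M₂ = 5.3551 × 5.57 ≈ 29.8279 billion.
ΔM = M₂ − M₁ = 29.8279 − 15.3075 = 14.5204 billion.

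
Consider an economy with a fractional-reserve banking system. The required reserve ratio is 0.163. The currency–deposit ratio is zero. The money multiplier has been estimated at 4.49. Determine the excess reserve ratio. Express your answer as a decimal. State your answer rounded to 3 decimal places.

0.060

Using m = 4.49. Since m = (1 + c)/(c + rr + e), the denominator satisfies c + rr + e = (1 + c)/m = (1 + 0) / 4.49 ≈ 0.222717.
With c = 0 and rr = 0.163, the excess reserve ratio is 0.222717 − 0 − 0.163 = 0.059717.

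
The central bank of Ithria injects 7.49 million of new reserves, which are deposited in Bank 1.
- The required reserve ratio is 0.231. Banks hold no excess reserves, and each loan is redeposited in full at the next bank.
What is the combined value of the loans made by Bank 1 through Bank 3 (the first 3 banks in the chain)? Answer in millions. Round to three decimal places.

Bank i lends (1 − rr)^i of the original deposit: Bank 1 lends 7.49·0.7690 ≈ 5.7598, Bank 2 lends 7.49·0.7690² ≈ 4.4293, and so on.
Summing a geometric series: total = 7.49·[0.7690·(1 − 0.7690^3) / (1 − 0.7690)] ≈ 13.5952 million.

13.595 million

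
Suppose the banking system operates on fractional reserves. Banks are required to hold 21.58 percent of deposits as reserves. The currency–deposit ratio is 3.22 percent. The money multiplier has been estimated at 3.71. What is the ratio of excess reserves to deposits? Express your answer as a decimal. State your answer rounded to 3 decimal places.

0.030

Using m = 3.71. Since m = (1 + c)/(c + rr + e), the denominator satisfies c + rr + e = (1 + c)/m = (1 + 0.0322) / 3.71 ≈ 0.278221.
With c = 0.0322 and rr = 0.2158, the ratio of excess reserves to deposits is 0.278221 − 0.0322 − 0.2158 = 0.030221.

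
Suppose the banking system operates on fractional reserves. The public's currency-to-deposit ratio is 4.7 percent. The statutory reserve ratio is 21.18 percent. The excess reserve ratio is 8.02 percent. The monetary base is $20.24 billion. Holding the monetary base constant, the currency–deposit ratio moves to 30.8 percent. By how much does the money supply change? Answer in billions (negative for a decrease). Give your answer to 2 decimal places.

-18.39 billion

Initially m₁ = (1 + 0.047) / (0.2118 + 0.0802 + 0.047) ≈ 3.08850, so M₁ = 3.08850 × 20.24 ≈ 62.5112 billion.
After the change m₂ = (1 + 0.308) / (0.2118 + 0.0802 + 0.308) = 2.18, so M₂ = 2.18 × 20.24 = 44.1232 billion.
ΔM = M₂ − M₁ = 44.1232 − 62.5112 = -18.388 billion.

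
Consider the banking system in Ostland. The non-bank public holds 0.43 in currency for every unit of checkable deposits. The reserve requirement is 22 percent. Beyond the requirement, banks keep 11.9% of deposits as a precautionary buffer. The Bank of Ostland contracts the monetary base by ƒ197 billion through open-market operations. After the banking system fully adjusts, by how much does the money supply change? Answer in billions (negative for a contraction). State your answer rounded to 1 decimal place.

-366.3 billion

The money multiplier is m = (1 + c) / (rr + e + c) = (1 + 0.43) / (0.22 + 0.119 + 0.43) ≈ 1.85956.
The sale removes 197 billion of base, so ΔM = m × ΔMB = 1.85956 × (−197) ≈ -366.3333 billion.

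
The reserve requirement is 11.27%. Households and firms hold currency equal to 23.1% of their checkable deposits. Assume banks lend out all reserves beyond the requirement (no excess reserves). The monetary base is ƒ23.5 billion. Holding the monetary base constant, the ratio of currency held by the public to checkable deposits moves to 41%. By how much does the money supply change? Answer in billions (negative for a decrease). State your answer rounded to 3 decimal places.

Initially m₁ = (1 + 0.231) / (0.1127 + 0.231) ≈ 3.581612, so M₁ = 3.581612 × 23.5 ≈ 84.1679 billion.
After the change m₂ = (1 + 0.41) / (0.1127 + 0.41) ≈ 2.697532, so M₂ = 2.697532 × 23.5 ≈ 63.392 billion.
ΔM = M₂ − M₁ = 63.392 − 84.1679 = -20.7759 billion.

-20.776 billion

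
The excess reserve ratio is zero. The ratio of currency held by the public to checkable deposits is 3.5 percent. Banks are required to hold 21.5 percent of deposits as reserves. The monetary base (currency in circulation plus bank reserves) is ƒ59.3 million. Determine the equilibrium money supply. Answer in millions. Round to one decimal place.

The money multiplier is m = (1 + c) / (rr + c) = (1 + 0.035) / (0.215 + 0.035) = 4.14.
So M = m × MB = 4.14 × 59.3 = 245.502 million.

ƒ245.5 million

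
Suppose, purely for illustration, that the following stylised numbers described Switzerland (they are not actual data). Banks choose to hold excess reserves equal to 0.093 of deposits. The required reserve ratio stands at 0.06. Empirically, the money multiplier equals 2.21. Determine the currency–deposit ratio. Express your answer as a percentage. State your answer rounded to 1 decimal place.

54.7%

Using m = 2.21. From m = (1 + c)/(c + rr + e), rearranging gives 1 + c = m·(c + rr + e), so c·(1 − m) = m·(rr + e) − 1.
Hence c = [m·(rr + e) − 1]/(1 − m) = [2.21 × (0.06 + 0.093) − 1] / (1 − 2.21) = 0.547000.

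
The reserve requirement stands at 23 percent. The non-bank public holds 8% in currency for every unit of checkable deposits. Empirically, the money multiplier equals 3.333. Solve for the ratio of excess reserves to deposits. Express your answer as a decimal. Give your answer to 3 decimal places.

Using m = 3.333. Since m = (1 + c)/(c + rr + e), the denominator satisfies c + rr + e = (1 + c)/m = (1 + 0.08) / 3.333 ≈ 0.324032.
With c = 0.08 and rr = 0.23, the ratio of excess reserves to deposits is 0.324032 − 0.08 − 0.23 = 0.014032.

0.014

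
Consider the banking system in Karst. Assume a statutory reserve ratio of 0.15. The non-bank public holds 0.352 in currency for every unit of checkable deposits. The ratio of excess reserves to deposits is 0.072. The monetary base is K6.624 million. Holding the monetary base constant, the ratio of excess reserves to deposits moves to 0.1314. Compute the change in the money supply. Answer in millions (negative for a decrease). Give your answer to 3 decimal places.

-1.463 million

Initially m₁ = (1 + 0.352) / (0.15 + 0.072 + 0.352) ≈ 2.35540, so M₁ = 2.35540 × 6.624 ≈ 15.6022 million.
After the change m₂ = (1 + 0.352) / (0.15 + 0.1314 + 0.352) ≈ 2.13451, so M₂ = 2.13451 × 6.624 ≈ 14.139 million.
ΔM = M₂ − M₁ = 14.139 − 15.6022 = -1.4632 million.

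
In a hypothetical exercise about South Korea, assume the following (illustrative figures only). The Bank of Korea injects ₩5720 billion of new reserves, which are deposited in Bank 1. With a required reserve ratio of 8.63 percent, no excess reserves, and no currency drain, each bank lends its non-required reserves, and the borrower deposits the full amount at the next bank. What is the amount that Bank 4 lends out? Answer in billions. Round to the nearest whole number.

Each bank lends a fraction (1 − rr) = 0.9137 of the deposit it receives, so Bank 4 receives 5720·0.9137^3 and lends 5720·0.9137^4 ≈ 3986.6722 billion.

₩3987 billion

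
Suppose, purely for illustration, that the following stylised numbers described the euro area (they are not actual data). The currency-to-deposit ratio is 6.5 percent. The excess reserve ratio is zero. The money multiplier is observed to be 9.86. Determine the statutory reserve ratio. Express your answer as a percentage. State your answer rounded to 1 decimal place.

4.3%

Using m = 9.86. Since m = (1 + c)/(c + rr + e), the denominator satisfies c + rr + e = (1 + c)/m = (1 + 0.065) / 9.86 ≈ 0.108012.
With c = 0.065 and e = 0, the statutory reserve ratio is 0.108012 − 0.065 − 0 = 0.043012.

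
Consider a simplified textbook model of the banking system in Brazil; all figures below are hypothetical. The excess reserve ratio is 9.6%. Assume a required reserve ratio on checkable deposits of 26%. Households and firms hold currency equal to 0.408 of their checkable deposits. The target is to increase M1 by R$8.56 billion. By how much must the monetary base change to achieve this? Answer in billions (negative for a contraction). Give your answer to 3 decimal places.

The money multiplier is m = (1 + c) / (rr + e + c) = (1 + 0.408) / (0.26 + 0.096 + 0.408) ≈ 1.84293.
ΔMB = ΔM / m = (+8.56) / 1.84293 ≈ 4.6448 billion.

R$4.645 billion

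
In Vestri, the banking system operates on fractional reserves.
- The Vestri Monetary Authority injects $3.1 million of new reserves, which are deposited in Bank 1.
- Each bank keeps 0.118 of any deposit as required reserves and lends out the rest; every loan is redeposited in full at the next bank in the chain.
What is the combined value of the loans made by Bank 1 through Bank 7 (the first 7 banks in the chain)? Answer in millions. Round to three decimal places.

$13.550 million

Bank i lends (1 − rr)^i of the original deposit: Bank 1 lends 3.1·0.8820 = 2.7342, Bank 2 lends 3.1·0.8820² ≈ 2.4116, and so on.
Summing a geometric series: total = 3.1·[0.8820·(1 − 0.8820^7) / (1 − 0.8820)] ≈ 13.5500 million.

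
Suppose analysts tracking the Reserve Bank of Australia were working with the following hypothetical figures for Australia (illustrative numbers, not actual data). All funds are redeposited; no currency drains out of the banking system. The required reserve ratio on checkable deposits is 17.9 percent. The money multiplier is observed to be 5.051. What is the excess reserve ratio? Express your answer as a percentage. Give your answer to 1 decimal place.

1.9%

Using m = 5.051. Since m = (1 + c)/(c + rr + e), the denominator satisfies c + rr + e = (1 + c)/m = (1 + 0) / 5.051 ≈ 0.197981.
With c = 0 and rr = 0.179, the excess reserve ratio is 0.197981 − 0 − 0.179 = 0.018981.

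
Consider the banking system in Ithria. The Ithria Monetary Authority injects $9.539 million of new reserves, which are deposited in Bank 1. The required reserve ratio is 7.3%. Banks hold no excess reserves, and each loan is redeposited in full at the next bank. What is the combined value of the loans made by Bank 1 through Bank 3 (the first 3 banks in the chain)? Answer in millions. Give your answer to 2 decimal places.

Bank i lends (1 − rr)^i of the original deposit: Bank 1 lends 9.539·0.9270 ≈ 8.8427, Bank 2 lends 9.539·0.9270² ≈ 8.1971, and so on.
Summing a geometric series: total = 9.539·[0.9270·(1 − 0.9270^3) / (1 − 0.9270)] ≈ 24.6385 million.

$24.64 million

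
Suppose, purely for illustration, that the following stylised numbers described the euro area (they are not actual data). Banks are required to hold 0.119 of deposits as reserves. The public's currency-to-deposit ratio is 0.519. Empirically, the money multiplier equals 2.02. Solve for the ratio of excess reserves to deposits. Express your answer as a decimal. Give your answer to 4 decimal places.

Using m = 2.02. Since m = (1 + c)/(c + rr + e), the denominator satisfies c + rr + e = (1 + c)/m = (1 + 0.519) / 2.02 ≈ 0.751980.
With c = 0.519 and rr = 0.119, the ratio of excess reserves to deposits is 0.751980 − 0.519 − 0.119 = 0.11398.

0.1140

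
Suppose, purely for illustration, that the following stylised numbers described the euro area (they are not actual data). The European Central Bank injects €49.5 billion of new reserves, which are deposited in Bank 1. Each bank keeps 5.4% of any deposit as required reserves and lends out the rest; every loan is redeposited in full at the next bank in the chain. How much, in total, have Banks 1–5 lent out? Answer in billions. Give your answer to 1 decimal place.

€210.2 billion

Bank i lends (1 − rr)^i of the original deposit: Bank 1 lends 49.5·0.9460 = 46.8270, Bank 2 lends 49.5·0.9460² ≈ 44.2983, and so on.
Summing a geometric series: total = 49.5·[0.9460·(1 − 0.9460^5) / (1 − 0.9460)] ≈ 210.1774 billion.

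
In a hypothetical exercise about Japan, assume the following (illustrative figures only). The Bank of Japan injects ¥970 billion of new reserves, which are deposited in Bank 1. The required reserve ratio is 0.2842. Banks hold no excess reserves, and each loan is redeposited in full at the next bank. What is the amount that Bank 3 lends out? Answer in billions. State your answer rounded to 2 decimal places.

¥355.75 billion

Each bank lends a fraction (1 − rr) = 0.7158 of the deposit it receives, so Bank 3 receives 970·0.7158^2 and lends 970·0.7158^3 ≈ 355.7516 billion.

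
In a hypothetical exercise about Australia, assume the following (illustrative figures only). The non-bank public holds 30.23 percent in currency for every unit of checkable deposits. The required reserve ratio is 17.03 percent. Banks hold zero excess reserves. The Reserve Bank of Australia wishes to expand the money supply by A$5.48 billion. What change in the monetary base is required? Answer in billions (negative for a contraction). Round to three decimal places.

The money multiplier is m = (1 + c) / (rr + c) = (1 + 0.3023) / (0.1703 + 0.3023) ≈ 2.75561.
ΔMB = ΔM / m = (+5.48) / 2.75561 ≈ 1.9887 billion.

A$1.989 billion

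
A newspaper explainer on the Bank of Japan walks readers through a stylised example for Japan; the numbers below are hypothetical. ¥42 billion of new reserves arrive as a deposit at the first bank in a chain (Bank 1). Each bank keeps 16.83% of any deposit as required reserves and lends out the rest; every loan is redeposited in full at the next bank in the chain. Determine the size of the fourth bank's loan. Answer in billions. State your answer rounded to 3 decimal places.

¥20.096 billion

Each bank lends a fraction (1 − rr) = 0.8317 of the deposit it receives, so Bank 4 receives 42·0.8317^3 and lends 42·0.8317^4 ≈ 20.0963 billion.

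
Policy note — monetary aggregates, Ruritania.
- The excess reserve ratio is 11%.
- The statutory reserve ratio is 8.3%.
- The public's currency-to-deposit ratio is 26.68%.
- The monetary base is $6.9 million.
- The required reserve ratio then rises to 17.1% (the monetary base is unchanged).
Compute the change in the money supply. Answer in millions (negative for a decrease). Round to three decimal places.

-3.054 million

Initially m₁ = (1 + 0.2668) / (0.083 + 0.11 + 0.2668) ≈ 2.75511, so M₁ = 2.75511 × 6.9 ≈ 19.0103 million.
After the change m₂ = (1 + 0.2668) / (0.171 + 0.11 + 0.2668) ≈ 2.31252, so M₂ = 2.31252 × 6.9 ≈ 15.9564 million.
ΔM = M₂ − M₁ = 15.9564 − 19.0103 = -3.0539 million.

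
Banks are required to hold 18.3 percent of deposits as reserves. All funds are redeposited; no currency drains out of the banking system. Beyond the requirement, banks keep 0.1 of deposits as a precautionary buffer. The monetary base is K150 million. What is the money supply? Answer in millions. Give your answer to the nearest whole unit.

K530 million

The money multiplier is m = 1 / (rr + e) = 1 / (0.183 + 0.1) ≈ 3.5336.
So M = m × MB = 3.5336 × 150 = 530.04 million.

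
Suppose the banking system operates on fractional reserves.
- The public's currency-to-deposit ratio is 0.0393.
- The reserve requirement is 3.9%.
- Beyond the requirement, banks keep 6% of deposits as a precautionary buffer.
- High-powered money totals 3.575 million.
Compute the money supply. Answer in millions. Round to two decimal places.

26.87 million

The money multiplier is m = (1 + c) / (rr + e + c) = (1 + 0.0393) / (0.039 + 0.06 + 0.0393) ≈ 7.5148.
So M = m × MB = 7.5148 × 3.575 ≈ 26.8654 million.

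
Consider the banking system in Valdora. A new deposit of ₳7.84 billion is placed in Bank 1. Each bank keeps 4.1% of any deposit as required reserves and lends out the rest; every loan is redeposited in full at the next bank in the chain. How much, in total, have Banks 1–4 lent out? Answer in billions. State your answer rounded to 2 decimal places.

₳28.27 billion

Bank i lends (1 − rr)^i of the original deposit: Bank 1 lends 7.84·0.9590 ≈ 7.5186, Bank 2 lends 7.84·0.9590² ≈ 7.2103, and so on.
Summing a geometric series: total = 7.84·[0.9590·(1 − 0.9590^4) / (1 − 0.9590)] ≈ 28.2747 billion.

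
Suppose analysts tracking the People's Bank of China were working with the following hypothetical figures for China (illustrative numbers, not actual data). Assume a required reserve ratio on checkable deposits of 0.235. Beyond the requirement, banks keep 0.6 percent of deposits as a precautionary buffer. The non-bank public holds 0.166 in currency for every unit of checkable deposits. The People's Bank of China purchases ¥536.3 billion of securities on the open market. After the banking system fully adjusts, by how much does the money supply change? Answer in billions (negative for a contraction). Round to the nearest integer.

¥1536 billion

The money multiplier is m = (1 + c) / (rr + e + c) = (1 + 0.166) / (0.235 + 0.006 + 0.166) ≈ 2.8649.
The purchase adds 536.3 billion of base, so ΔM = m × ΔMB = 2.8649 × (+536.3) ≈ 1536.4459 billion.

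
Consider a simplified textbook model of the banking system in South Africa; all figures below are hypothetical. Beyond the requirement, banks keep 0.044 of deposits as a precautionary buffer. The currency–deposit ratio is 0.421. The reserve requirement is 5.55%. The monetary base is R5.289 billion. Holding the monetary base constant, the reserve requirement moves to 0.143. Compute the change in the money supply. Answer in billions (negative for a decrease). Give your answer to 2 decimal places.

Initially m₁ = (1 + 0.421) / (0.0555 + 0.044 + 0.421) ≈ 2.7301, so M₁ = 2.7301 × 5.289 ≈ 14.4395 billion.
After the change m₂ = (1 + 0.421) / (0.143 + 0.044 + 0.421) ≈ 2.3372, so M₂ = 2.3372 × 5.289 ≈ 12.3615 billion.
ΔM = M₂ − M₁ = 12.3615 − 14.4395 = -2.078 billion.

-2.08 billion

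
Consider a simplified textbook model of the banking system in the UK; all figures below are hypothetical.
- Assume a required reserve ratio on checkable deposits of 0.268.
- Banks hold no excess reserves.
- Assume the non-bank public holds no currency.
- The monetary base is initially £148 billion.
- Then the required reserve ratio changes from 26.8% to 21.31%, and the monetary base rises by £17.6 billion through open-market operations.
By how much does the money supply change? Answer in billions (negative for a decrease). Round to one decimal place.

Before: m₁ = 1 / (0.268) ≈ 3.73134, MB₁ = 148, so M₁ = 3.73134 × 148 ≈ 552.2383 billion.
After: m₂ = 1 / (0.2131) ≈ 4.69263, MB₂ = 148 + 17.6 = 165.6, so M₂ = 4.69263 × 165.6 ≈ 777.0995 billion.
ΔM = M₂ − M₁ = 777.0995 − 552.2383 = 224.8612 billion.

£224.9 billion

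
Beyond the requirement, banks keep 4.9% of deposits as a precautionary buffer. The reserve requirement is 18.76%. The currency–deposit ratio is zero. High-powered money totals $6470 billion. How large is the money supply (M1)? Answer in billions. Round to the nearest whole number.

The money multiplier is m = 1 / (rr + e) = 1 / (0.1876 + 0.049) ≈ 4.22654.
So M = m × MB = 4.22654 × 6470 = 27345.7138 billion.

$27346 billion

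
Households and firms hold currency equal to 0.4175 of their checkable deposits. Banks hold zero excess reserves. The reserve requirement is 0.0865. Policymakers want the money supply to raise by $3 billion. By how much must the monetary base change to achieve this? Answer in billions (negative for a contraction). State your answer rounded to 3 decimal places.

$1.067 billion

The money multiplier is m = (1 + c) / (rr + c) = (1 + 0.4175) / (0.0865 + 0.4175) = 2.81250.
ΔMB = ΔM / m = (+3) / 2.81250 ≈ 1.0667 billion.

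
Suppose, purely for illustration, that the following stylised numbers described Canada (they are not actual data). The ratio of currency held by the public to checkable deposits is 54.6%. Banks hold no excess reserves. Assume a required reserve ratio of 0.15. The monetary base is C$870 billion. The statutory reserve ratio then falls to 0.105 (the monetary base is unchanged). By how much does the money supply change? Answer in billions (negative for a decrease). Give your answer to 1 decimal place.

C$133.6 billion

Initially m₁ = (1 + 0.546) / (0.15 + 0.546) ≈ 2.22126, so M₁ = 2.22126 × 870 = 1932.4962 billion.
After the change m₂ = (1 + 0.546) / (0.105 + 0.546) ≈ 2.37481, so M₂ = 2.37481 × 870 = 2066.0847 billion.
ΔM = M₂ − M₁ = 2066.0847 − 1932.4962 = 133.5885 billion.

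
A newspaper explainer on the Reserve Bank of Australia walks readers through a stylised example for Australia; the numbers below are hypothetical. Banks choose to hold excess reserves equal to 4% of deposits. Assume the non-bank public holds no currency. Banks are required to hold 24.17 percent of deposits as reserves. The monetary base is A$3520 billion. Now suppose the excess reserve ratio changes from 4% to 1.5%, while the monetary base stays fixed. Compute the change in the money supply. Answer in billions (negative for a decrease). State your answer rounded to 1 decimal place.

A$1216.9 billion

Initially m₁ = 1 / (0.2417 + 0.04) ≈ 3.549876, so M₁ = 3.549876 × 3520 ≈ 12495.5635 billion.
After the change m₂ = 1 / (0.2417 + 0.015) ≈ 3.895598, so M₂ = 3.895598 × 3520 ≈ 13712.505 billion.
ΔM = M₂ − M₁ = 13712.505 − 12495.5635 = 1216.9415 billion.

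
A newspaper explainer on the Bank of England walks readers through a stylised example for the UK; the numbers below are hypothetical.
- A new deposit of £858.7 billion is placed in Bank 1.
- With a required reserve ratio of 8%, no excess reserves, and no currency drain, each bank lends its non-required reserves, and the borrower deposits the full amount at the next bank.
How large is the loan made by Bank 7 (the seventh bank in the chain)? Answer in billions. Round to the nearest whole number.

Each bank lends a fraction (1 − rr) = 0.9200 of the deposit it receives, so Bank 7 receives 858.7·0.9200^6 and lends 858.7·0.9200^7 ≈ 479.0229 billion.

£479 billion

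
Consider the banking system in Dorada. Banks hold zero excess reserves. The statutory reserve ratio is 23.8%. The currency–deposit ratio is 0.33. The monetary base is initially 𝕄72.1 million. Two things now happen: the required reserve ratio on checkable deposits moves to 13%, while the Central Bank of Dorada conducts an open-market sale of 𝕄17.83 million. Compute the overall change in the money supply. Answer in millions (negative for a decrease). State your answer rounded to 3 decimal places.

Before: m₁ = (1 + 0.33) / (0.238 + 0.33) ≈ 2.341549, MB₁ = 72.1, so M₁ = 2.341549 × 72.1 ≈ 168.8257 million.
After: m₂ = (1 + 0.33) / (0.13 + 0.33) ≈ 2.891304, MB₂ = 72.1 − 17.83 = 54.27, so M₂ = 2.891304 × 54.27 ≈ 156.9111 million.
ΔM = M₂ − M₁ = 156.9111 − 168.8257 = -11.9146 million.

-11.915 million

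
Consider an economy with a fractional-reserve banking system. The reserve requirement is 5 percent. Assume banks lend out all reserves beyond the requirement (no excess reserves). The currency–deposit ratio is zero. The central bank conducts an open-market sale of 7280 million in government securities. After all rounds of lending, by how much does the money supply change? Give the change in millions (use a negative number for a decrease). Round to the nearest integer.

The simple money multiplier is m = 1/rr = 1/0.05 = 20.
An open-market sale reduces the monetary base by 7280 million, so ΔM = m × ΔMB = 20 × (−7280) = -145600 million.

-145600 million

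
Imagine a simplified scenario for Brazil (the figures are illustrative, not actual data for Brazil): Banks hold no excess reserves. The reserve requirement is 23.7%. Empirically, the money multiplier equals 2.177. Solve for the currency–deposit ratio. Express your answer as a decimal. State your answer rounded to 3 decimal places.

0.411

Using m = 2.177. From m = (1 + c)/(c + rr + e), rearranging gives 1 + c = m·(c + rr + e), so c·(1 − m) = m·(rr + e) − 1.
Hence c = [m·(rr + e) − 1]/(1 − m) = [2.177 × (0.237 + 0) − 1] / (1 − 2.177) ≈ 0.411258.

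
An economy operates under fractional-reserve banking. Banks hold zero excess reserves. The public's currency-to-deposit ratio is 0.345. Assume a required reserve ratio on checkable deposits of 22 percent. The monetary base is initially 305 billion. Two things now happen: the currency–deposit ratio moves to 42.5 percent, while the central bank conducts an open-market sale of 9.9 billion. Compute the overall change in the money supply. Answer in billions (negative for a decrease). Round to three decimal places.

-74.097 billion

Before: m₁ = (1 + 0.345) / (0.22 + 0.345) ≈ 2.3805310, MB₁ = 305, so M₁ = 2.3805310 × 305 ≈ 726.062 billion.
After: m₂ = (1 + 0.425) / (0.22 + 0.425) ≈ 2.2093023, MB₂ = 305 − 9.9 = 295.1, so M₂ = 2.2093023 × 295.1 ≈ 651.9651 billion.
ΔM = M₂ − M₁ = 651.9651 − 726.062 = -74.0969 billion.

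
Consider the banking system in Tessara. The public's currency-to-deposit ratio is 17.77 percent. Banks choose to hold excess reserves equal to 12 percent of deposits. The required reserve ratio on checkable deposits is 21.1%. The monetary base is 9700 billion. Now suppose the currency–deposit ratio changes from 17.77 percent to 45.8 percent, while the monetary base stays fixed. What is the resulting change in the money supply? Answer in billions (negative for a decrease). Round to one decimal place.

Initially m₁ = (1 + 0.1777) / (0.211 + 0.12 + 0.1777) ≈ 2.315117, so M₁ = 2.315117 × 9700 = 22456.6349 billion.
After the change m₂ = (1 + 0.458) / (0.211 + 0.12 + 0.458) ≈ 1.847909, so M₂ = 1.847909 × 9700 = 17924.7173 billion.
ΔM = M₂ − M₁ = 17924.7173 − 22456.6349 = -4531.9176 billion.

-4531.9 billion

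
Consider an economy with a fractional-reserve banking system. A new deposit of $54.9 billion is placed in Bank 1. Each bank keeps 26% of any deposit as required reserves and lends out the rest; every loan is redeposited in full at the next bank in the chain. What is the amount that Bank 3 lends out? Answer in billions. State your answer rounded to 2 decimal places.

Each bank lends a fraction (1 − rr) = 0.7400 of the deposit it receives, so Bank 3 receives 54.9·0.7400^2 and lends 54.9·0.7400^3 ≈ 22.2468 billion.

$22.25 billion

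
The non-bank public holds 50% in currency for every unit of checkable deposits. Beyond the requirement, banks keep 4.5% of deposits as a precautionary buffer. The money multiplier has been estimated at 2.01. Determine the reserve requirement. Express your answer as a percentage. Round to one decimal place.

Using m = 2.01. Since m = (1 + c)/(c + rr + e), the denominator satisfies c + rr + e = (1 + c)/m = (1 + 0.5) / 2.01 ≈ 0.746269.
With c = 0.5 and e = 0.045, the reserve requirement is 0.746269 − 0.5 − 0.045 = 0.201269.

20.1%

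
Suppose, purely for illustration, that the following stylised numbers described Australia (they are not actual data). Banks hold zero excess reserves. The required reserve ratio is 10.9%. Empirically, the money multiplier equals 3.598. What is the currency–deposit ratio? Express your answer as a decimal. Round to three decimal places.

0.234

Using m = 3.598. From m = (1 + c)/(c + rr + e), rearranging gives 1 + c = m·(c + rr + e), so c·(1 − m) = m·(rr + e) − 1.
Hence c = [m·(rr + e) − 1]/(1 − m) = [3.598 × (0.109 + 0) − 1] / (1 − 3.598) ≈ 0.233956.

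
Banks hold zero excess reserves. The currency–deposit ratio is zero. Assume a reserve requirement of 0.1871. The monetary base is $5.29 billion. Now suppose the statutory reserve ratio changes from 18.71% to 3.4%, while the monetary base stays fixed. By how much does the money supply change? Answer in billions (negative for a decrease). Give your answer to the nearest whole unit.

$127 billion

Initially m₁ = 1 / (0.1871) ≈ 5.3447, so M₁ = 5.3447 × 5.29 ≈ 28.2735 billion.
After the change m₂ = 1 / (0.034) ≈ 29.4118, so M₂ = 29.4118 × 5.29 ≈ 155.5884 billion.
ΔM = M₂ − M₁ = 155.5884 − 28.2735 = 127.3149 billion.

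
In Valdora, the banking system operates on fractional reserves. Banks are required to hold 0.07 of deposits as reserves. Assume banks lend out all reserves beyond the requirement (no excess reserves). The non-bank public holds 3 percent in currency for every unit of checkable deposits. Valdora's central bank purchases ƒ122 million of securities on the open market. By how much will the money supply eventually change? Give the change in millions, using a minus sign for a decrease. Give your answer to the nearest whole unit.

ƒ1257 million

The money multiplier is m = (1 + c) / (rr + c) = (1 + 0.03) / (0.07 + 0.03) = 10.3.
The purchase adds 122 million of base, so ΔM = m × ΔMB = 10.3 × (+122) = 1256.6 million.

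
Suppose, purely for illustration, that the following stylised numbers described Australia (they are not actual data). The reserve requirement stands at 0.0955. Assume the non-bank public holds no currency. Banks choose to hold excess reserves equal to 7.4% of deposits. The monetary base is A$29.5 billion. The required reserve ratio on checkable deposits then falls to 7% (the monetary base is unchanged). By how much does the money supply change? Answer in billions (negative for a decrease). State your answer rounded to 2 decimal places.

A$30.82 billion

Initially m₁ = 1 / (0.0955 + 0.074) ≈ 5.89971, so M₁ = 5.89971 × 29.5 ≈ 174.0414 billion.
After the change m₂ = 1 / (0.07 + 0.074) ≈ 6.94444, so M₂ = 6.94444 × 29.5 ≈ 204.861 billion.
ΔM = M₂ − M₁ = 204.861 − 174.0414 = 30.8196 billion.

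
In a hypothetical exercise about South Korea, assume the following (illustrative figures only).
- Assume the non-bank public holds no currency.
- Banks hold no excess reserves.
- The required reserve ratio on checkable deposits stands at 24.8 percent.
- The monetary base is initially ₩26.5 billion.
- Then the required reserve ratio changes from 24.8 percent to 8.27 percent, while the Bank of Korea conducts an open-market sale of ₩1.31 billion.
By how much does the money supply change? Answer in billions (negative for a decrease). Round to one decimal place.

Before: m₁ = 1 / (0.248) ≈ 4.0323, MB₁ = 26.5, so M₁ = 4.0323 × 26.5 ≈ 106.856 billion.
After: m₂ = 1 / (0.0827) ≈ 12.0919, MB₂ = 26.5 − 1.31 = 25.19, so M₂ = 12.0919 × 25.19 ≈ 304.595 billion.
ΔM = M₂ − M₁ = 304.595 − 106.856 = 197.739 billion.

₩197.7 billion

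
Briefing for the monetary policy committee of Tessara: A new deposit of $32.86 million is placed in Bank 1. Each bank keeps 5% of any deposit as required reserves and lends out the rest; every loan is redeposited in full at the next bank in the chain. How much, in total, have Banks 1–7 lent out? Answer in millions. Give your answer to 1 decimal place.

$188.3 million

Bank i lends (1 − rr)^i of the original deposit: Bank 1 lends 32.86·0.9500 = 31.2170, Bank 2 lends 32.86·0.9500² ≈ 29.6561, and so on.
Summing a geometric series: total = 32.86·[0.9500·(1 − 0.9500^7) / (1 − 0.9500)] ≈ 188.3401 million.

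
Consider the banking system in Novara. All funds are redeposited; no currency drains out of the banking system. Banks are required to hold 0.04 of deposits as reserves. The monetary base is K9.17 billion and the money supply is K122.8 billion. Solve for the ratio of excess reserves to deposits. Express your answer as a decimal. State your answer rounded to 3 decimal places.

0.035

Using m = M/MB = 122.8/9.17 ≈ 13.391494. Since m = (1 + c)/(c + rr + e), the denominator satisfies c + rr + e = (1 + c)/m = (1 + 0) / 13.391494 ≈ 0.074674.
With c = 0 and rr = 0.04, the ratio of excess reserves to deposits is 0.074674 − 0 − 0.04 = 0.034674.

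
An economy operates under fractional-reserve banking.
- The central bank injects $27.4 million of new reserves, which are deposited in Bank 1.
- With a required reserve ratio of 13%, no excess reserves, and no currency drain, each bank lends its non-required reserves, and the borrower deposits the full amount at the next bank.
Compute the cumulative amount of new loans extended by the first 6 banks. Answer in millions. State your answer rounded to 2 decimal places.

$103.86 million

Bank i lends (1 − rr)^i of the original deposit: Bank 1 lends 27.4·0.8700 = 23.8380, Bank 2 lends 27.4·0.8700² ≈ 20.7391, and so on.
Summing a geometric series: total = 27.4·[0.8700·(1 − 0.8700^6) / (1 − 0.8700)] ≈ 103.8555 million.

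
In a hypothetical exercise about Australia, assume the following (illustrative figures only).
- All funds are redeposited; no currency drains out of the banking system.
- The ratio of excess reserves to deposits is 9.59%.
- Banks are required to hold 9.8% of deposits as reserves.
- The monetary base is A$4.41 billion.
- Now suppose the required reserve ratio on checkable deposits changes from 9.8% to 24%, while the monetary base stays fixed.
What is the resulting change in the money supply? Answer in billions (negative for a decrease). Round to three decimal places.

-9.615 billion

Initially m₁ = 1 / (0.098 + 0.0959) ≈ 5.15730, so M₁ = 5.15730 × 4.41 ≈ 22.7437 billion.
After the change m₂ = 1 / (0.24 + 0.0959) ≈ 2.97708, so M₂ = 2.97708 × 4.41 ≈ 13.1289 billion.
ΔM = M₂ − M₁ = 13.1289 − 22.7437 = -9.6148 billion.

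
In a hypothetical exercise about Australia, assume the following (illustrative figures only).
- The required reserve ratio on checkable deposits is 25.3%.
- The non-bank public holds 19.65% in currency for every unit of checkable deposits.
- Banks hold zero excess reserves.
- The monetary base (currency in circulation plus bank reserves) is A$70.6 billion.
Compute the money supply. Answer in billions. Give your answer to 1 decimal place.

The money multiplier is m = (1 + c) / (rr + c) = (1 + 0.1965) / (0.253 + 0.1965) ≈ 2.6618.
So M = m × MB = 2.6618 × 70.6 ≈ 187.9231 billion.

A$187.9 billion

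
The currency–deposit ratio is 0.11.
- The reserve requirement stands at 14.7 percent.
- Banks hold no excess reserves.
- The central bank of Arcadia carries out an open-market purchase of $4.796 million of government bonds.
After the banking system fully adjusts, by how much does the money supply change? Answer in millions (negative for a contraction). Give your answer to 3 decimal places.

$20.714 million

The money multiplier is m = (1 + c) / (rr + c) = (1 + 0.11) / (0.147 + 0.11) ≈ 4.31907.
The purchase adds 4.796 million of base, so ΔM = m × ΔMB = 4.31907 × (+4.796) ≈ 20.7143 million.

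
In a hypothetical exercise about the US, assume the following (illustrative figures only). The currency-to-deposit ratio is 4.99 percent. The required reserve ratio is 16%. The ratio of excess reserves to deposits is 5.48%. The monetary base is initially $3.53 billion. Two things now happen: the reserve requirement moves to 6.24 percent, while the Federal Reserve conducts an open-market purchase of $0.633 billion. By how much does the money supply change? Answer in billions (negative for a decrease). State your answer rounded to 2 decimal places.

Before: m₁ = (1 + 0.0499) / (0.16 + 0.0548 + 0.0499) ≈ 3.9664, MB₁ = 3.53, so M₁ = 3.9664 × 3.53 ≈ 14.0014 billion.
After: m₂ = (1 + 0.0499) / (0.0624 + 0.0548 + 0.0499) ≈ 6.2831, MB₂ = 3.53 + 0.633 = 4.163, so M₂ = 6.2831 × 4.163 ≈ 26.1565 billion.
ΔM = M₂ − M₁ = 26.1565 − 14.0014 = 12.1551 billion.

$12.16 billion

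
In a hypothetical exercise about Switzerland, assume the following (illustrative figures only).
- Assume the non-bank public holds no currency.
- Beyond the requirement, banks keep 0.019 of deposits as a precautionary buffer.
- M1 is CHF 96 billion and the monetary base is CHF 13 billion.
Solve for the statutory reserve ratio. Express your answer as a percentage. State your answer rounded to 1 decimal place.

11.6%

Using m = M/MB = 96/13 ≈ 7.384615. Since m = (1 + c)/(c + rr + e), the denominator satisfies c + rr + e = (1 + c)/m = (1 + 0) / 7.384615 ≈ 0.135417.
With c = 0 and e = 0.019, the statutory reserve ratio is 0.135417 − 0 − 0.019 = 0.116417.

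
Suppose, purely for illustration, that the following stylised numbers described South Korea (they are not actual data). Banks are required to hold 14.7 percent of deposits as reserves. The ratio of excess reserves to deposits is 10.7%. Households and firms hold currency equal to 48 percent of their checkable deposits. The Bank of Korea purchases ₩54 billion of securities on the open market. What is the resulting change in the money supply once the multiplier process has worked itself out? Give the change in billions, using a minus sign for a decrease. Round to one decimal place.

₩108.9 billion

The money multiplier is m = (1 + c) / (rr + e + c) = (1 + 0.48) / (0.147 + 0.107 + 0.48) ≈ 2.0163.
The purchase adds 54 billion of base, so ΔM = m × ΔMB = 2.0163 × (+54) = 108.8802 billion.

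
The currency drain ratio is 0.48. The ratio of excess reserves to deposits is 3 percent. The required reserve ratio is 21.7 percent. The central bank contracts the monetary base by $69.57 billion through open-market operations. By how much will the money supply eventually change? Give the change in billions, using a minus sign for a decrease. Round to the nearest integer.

The money multiplier is m = (1 + c) / (rr + e + c) = (1 + 0.48) / (0.217 + 0.03 + 0.48) ≈ 2.0358.
The sale removes 69.57 billion of base, so ΔM = m × ΔMB = 2.0358 × (−69.57) ≈ -141.6306 billion.

-142 billion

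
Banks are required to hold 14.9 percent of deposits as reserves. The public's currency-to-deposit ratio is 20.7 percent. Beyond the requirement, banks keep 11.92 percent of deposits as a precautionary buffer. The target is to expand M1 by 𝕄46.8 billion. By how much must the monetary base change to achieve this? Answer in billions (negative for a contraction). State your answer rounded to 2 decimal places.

𝕄18.43 billion

The money multiplier is m = (1 + c) / (rr + e + c) = (1 + 0.207) / (0.149 + 0.1192 + 0.207) ≈ 2.53998.
ΔMB = ΔM / m = (+46.8) / 2.53998 ≈ 18.4253 billion.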